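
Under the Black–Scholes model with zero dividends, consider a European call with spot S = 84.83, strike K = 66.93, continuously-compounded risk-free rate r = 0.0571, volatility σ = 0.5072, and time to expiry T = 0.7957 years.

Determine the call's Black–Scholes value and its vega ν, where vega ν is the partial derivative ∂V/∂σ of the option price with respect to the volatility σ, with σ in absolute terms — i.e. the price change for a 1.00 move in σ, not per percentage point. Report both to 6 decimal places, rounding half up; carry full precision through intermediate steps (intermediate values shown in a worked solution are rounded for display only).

price = 26.200727
ν = 21.026586

σ√T = 0.5072·√0.7957 = 0.452433
d₁ = (ln(S/K) + (r+σ²/2)T) / (σ√T) = (ln(84.83/66.93) + (0.0571+0.5072²/2)·0.7957) / 0.452433 = (0.237002 + 0.147782) / 0.452433 = 0.850478
d₂ = d₁ − σ√T = 0.850478 − 0.452433 = 0.398046
e^{−rT} = e^{−0.0571·0.7957} = 0.955582
N(d₁) = 0.802470,  N(d₂) = 0.654702
Call price V = S·N(d₁) − K·e^{−rT}·N(d₂) = 68.073560 − 41.872833 = 26.200727
φ(d₁) = (1/√(2π))·e^{−d₁²/2} = 0.277872
ν = S·φ(d₁)·√T = 21.026586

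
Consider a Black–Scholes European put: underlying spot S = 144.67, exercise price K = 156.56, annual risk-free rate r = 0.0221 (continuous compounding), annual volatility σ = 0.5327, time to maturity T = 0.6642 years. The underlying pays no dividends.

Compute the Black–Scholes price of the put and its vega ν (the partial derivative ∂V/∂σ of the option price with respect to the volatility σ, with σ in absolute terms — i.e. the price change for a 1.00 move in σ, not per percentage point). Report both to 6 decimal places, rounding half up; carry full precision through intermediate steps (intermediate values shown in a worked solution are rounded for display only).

σ√T = 0.5327·√0.6642 = 0.434142
d₁ = (ln(S/K) + (r+σ²/2)T) / (σ√T) = (ln(144.67/156.56) + (0.0221+0.5327²/2)·0.6642) / 0.434142 = (-0.078984 + 0.108919) / 0.434142 = 0.068951
d₂ = d₁ − σ√T = 0.068951 − 0.434142 = -0.365191
e^{−rT} = e^{−0.0221·0.6642} = 0.985428
N(−d₁) = 0.472514,  N(−d₂) = 0.642516
Put price V = K·e^{−rT}·N(−d₂) − S·N(−d₁) = 99.126465 − 68.358643 = 30.767822
φ(d₁) = (1/√(2π))·e^{−d₁²/2} = 0.397995
ν = S·φ(d₁)·√T = 46.925144

price = 30.767822
ν = 46.925144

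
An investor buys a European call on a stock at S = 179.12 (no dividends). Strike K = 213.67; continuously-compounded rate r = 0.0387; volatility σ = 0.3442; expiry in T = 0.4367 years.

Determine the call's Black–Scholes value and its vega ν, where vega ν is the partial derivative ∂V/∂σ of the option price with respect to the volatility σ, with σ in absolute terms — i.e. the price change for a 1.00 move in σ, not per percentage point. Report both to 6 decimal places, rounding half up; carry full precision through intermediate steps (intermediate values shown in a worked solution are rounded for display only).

σ√T = 0.3442·√0.4367 = 0.227459
d₁ = (ln(S/K) + (r+σ²/2)T) / (σ√T) = (ln(179.12/213.67) + (0.0387+0.3442²/2)·0.4367) / 0.227459 = (-0.176377 + 0.042769) / 0.227459 = -0.587394
d₂ = d₁ − σ√T = -0.587394 − 0.227459 = -0.814852
e^{−rT} = e^{−0.0387·0.4367} = 0.983242
N(d₁) = 0.278470,  N(d₂) = 0.207578
Call price V = S·N(d₁) − K·e^{−rT}·N(d₂) = 49.879484 − 43.609993 = 6.269491
φ(d₁) = (1/√(2π))·e^{−d₁²/2} = 0.335728
ν = S·φ(d₁)·√T = 39.739567

price = 6.269491
ν = 39.739567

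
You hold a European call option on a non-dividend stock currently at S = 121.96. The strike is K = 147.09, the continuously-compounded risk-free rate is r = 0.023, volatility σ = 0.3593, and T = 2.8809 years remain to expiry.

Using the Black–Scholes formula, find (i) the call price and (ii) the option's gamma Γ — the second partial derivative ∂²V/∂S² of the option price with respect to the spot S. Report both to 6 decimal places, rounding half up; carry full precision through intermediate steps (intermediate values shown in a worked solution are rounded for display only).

σ√T = 0.3593·√2.8809 = 0.609848
d₁ = (ln(S/K) + (r+σ²/2)T) / (σ√T) = (ln(121.96/147.09) + (0.023+0.3593²/2)·2.8809) / 0.609848 = (-0.187352 + 0.252218) / 0.609848 = 0.106365
d₂ = d₁ − σ√T = 0.106365 − 0.609848 = -0.503483
e^{−rT} = e^{−0.023·2.8809} = 0.935887
N(d₁) = 0.542353,  N(d₂) = 0.307312
Call price V = S·N(d₁) − K·e^{−rT}·N(d₂) = 66.145430 − 42.304499 = 23.840931
φ(d₁) = (1/√(2π))·e^{−d₁²/2} = 0.396692
Γ = φ(d₁) / (S·σ·√T) = 0.005334

price = 23.840931
Γ = 0.005334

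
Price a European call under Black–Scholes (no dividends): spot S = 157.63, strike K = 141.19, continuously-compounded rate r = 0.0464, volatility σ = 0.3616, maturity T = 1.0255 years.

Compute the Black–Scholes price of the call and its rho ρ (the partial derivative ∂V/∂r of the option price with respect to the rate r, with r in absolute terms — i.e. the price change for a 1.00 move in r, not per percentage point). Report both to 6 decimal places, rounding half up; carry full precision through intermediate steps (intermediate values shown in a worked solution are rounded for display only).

σ√T = 0.3616·√1.0255 = 0.366181
d₁ = (ln(S/K) + (r+σ²/2)T) / (σ√T) = (ln(157.63/141.19) + (0.0464+0.3616²/2)·1.0255) / 0.366181 = (0.110144 + 0.114628) / 0.366181 = 0.613826
d₂ = d₁ − σ√T = 0.613826 − 0.366181 = 0.247645
e^{−rT} = e^{−0.0464·1.0255} = 0.953531
N(d₁) = 0.730335,  N(d₂) = 0.597795
Call price V = S·N(d₁) − K·e^{−rT}·N(d₂) = 115.122676 − 80.480616 = 34.642060
ρ = K·T·e^{−rT}·N(d₂) = 82.532872

price = 34.642060
ρ = 82.532872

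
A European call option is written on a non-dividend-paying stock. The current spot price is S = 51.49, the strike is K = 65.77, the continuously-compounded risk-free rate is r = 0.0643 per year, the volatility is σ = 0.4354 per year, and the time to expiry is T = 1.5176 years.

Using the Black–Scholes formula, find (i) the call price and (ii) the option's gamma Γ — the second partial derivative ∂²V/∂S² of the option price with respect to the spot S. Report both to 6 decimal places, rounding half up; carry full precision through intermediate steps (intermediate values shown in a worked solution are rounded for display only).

price = 8.096190
Γ = 0.014445

σ√T = 0.4354·√1.5176 = 0.536373
d₁ = (ln(S/K) + (r+σ²/2)T) / (σ√T) = (ln(51.49/65.77) + (0.0643+0.4354²/2)·1.5176) / 0.536373 = (-0.244776 + 0.241430) / 0.536373 = -0.006239
d₂ = d₁ − σ√T = -0.006239 − 0.536373 = -0.542612
e^{−rT} = e^{−0.0643·1.5176} = 0.907028
N(d₁) = 0.497511,  N(d₂) = 0.293698
Call price V = S·N(d₁) − K·e^{−rT}·N(d₂) = 25.616843 − 17.520653 = 8.096190
φ(d₁) = (1/√(2π))·e^{−d₁²/2} = 0.398935
Γ = φ(d₁) / (S·σ·√T) = 0.014445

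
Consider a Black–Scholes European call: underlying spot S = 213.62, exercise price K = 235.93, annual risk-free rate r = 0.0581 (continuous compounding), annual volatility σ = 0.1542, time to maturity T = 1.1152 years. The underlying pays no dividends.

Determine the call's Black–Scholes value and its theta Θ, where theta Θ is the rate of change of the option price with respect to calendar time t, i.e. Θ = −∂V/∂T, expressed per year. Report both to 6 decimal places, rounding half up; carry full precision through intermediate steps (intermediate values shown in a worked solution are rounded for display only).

σ√T = 0.1542·√1.1152 = 0.162840
d₁ = (ln(S/K) + (r+σ²/2)T) / (σ√T) = (ln(213.62/235.93) + (0.0581+0.1542²/2)·1.1152) / 0.162840 = (-0.099336 + 0.078052) / 0.162840 = -0.130711
d₂ = d₁ − σ√T = -0.130711 − 0.162840 = -0.293550
e^{−rT} = e^{−0.0581·1.1152} = 0.937261
N(d₁) = 0.448002,  N(d₂) = 0.384551
Call price V = S·N(d₁) − K·e^{−rT}·N(d₂) = 95.702221 − 85.034964 = 10.667257
φ(d₁) = (1/√(2π))·e^{−d₁²/2} = 0.395549
Θ = −S·φ(d₁)·σ/(2√T) − r·K·e^{−rT}·N(d₂) = −6.169074 − 4.940531 = -11.109605

price = 10.667257
Θ = -11.109605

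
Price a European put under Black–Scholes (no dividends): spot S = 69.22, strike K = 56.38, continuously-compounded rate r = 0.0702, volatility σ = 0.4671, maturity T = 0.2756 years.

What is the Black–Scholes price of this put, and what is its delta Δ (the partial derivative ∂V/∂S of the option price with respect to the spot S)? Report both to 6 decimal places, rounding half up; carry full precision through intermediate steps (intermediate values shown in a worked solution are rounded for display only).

price = 1.473741
Δ = -0.149584

σ√T = 0.4671·√0.2756 = 0.245216
d₁ = (ln(S/K) + (r+σ²/2)T) / (σ√T) = (ln(69.22/56.38) + (0.0702+0.4671²/2)·0.2756) / 0.245216 = (0.205175 + 0.049413) / 0.245216 = 1.038218
d₂ = d₁ − σ√T = 1.038218 − 0.245216 = 0.793001
e^{−rT} = e^{−0.0702·0.2756} = 0.980839
N(−d₁) = 0.149584,  N(−d₂) = 0.213888
Put price V = K·e^{−rT}·N(−d₂) − S·N(−d₁) = 11.827968 − 10.354228 = 1.473741
Δ = −N(−d₁) = -0.149584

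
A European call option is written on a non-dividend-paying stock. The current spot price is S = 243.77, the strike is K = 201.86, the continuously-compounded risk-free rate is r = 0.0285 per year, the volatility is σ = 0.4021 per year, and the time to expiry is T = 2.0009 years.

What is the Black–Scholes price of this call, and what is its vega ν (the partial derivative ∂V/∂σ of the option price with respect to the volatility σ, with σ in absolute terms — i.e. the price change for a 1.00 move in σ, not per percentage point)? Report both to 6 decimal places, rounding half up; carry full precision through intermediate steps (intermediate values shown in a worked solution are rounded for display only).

σ√T = 0.4021·√2.0009 = 0.568783
d₁ = (ln(S/K) + (r+σ²/2)T) / (σ√T) = (ln(243.77/201.86) + (0.0285+0.4021²/2)·2.0009) / 0.568783 = (0.188651 + 0.218783) / 0.568783 = 0.716325
d₂ = d₁ − σ√T = 0.716325 − 0.568783 = 0.147542
e^{−rT} = e^{−0.0285·2.0009} = 0.944570
N(d₁) = 0.763105,  N(d₂) = 0.558648
Call price V = S·N(d₁) − K·e^{−rT}·N(d₂) = 186.022016 − 106.517856 = 79.504160
φ(d₁) = (1/√(2π))·e^{−d₁²/2} = 0.308665
ν = S·φ(d₁)·√T = 106.433935

price = 79.504160
ν = 106.433935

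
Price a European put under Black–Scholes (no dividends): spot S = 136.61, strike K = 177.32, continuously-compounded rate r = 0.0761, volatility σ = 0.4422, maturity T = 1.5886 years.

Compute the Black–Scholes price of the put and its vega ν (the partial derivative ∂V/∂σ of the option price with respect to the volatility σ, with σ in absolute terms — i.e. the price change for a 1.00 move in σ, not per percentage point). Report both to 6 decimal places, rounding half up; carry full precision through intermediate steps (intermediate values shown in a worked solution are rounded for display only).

price = 43.480608
ν = 68.664835

σ√T = 0.4422·√1.5886 = 0.557347
d₁ = (ln(S/K) + (r+σ²/2)T) / (σ√T) = (ln(136.61/177.32) + (0.0761+0.4422²/2)·1.5886) / 0.557347 = (-0.260826 + 0.276211) / 0.557347 = 0.027603
d₂ = d₁ − σ√T = 0.027603 − 0.557347 = -0.529744
e^{−rT} = e^{−0.0761·1.5886} = 0.886129
N(−d₁) = 0.488989,  N(−d₂) = 0.701855
Put price V = K·e^{−rT}·N(−d₂) − S·N(−d₁) = 110.281426 − 66.800819 = 43.480608
φ(d₁) = (1/√(2π))·e^{−d₁²/2} = 0.398790
ν = S·φ(d₁)·√T = 68.664835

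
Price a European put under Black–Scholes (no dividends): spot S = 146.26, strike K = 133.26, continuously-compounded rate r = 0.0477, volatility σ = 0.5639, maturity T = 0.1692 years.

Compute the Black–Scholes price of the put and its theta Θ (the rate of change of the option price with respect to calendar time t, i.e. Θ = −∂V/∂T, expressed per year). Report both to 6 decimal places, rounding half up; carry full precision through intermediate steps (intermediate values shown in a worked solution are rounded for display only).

σ√T = 0.5639·√0.1692 = 0.231954
d₁ = (ln(S/K) + (r+σ²/2)T) / (σ√T) = (ln(146.26/133.26) + (0.0477+0.5639²/2)·0.1692) / 0.231954 = (0.093084 + 0.034972) / 0.231954 = 0.552074
d₂ = d₁ − σ√T = 0.552074 − 0.231954 = 0.320120
e^{−rT} = e^{−0.0477·0.1692} = 0.991962
N(−d₁) = 0.290449,  N(−d₂) = 0.374439
Put price V = K·e^{−rT}·N(−d₂) − S·N(−d₁) = 49.496597 − 42.481028 = 7.015569
φ(d₁) = (1/√(2π))·e^{−d₁²/2} = 0.342552
Θ = −S·φ(d₁)·σ/(2√T) + r·K·e^{−rT}·N(−d₂) = −34.341883 + 2.360988 = -31.980895

price = 7.015569
Θ = -31.980895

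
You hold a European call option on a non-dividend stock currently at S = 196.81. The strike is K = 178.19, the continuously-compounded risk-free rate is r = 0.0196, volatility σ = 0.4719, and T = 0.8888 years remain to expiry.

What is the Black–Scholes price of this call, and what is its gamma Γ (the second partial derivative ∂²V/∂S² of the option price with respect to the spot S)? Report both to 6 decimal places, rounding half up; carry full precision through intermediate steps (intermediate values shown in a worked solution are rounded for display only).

price = 44.685772
Γ = 0.004051

σ√T = 0.4719·√0.8888 = 0.444889
d₁ = (ln(S/K) + (r+σ²/2)T) / (σ√T) = (ln(196.81/178.19) + (0.0196+0.4719²/2)·0.8888) / 0.444889 = (0.099388 + 0.116384) / 0.444889 = 0.485002
d₂ = d₁ − σ√T = 0.485002 − 0.444889 = 0.040112
e^{−rT} = e^{−0.0196·0.8888} = 0.982730
N(d₁) = 0.686162,  N(d₂) = 0.515998
Call price V = S·N(d₁) − K·e^{−rT}·N(d₂) = 135.043637 − 90.357865 = 44.685772
φ(d₁) = (1/√(2π))·e^{−d₁²/2} = 0.354676
Γ = φ(d₁) / (S·σ·√T) = 0.004051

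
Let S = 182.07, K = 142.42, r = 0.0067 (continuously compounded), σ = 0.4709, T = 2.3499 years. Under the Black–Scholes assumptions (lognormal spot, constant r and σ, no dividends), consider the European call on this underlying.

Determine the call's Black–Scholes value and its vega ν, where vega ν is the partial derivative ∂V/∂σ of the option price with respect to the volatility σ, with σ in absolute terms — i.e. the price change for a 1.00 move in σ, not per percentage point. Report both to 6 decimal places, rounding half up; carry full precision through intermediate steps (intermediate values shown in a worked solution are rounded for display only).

σ√T = 0.4709·√2.3499 = 0.721861
d₁ = (ln(S/K) + (r+σ²/2)T) / (σ√T) = (ln(182.07/142.42) + (0.0067+0.4709²/2)·2.3499) / 0.721861 = (0.245611 + 0.276286) / 0.721861 = 0.722988
d₂ = d₁ − σ√T = 0.722988 − 0.721861 = 0.001127
e^{−rT} = e^{−0.0067·2.3499} = 0.984379
N(d₁) = 0.765156,  N(d₂) = 0.500450
Call price V = S·N(d₁) − K·e^{−rT}·N(d₂) = 139.312015 − 70.160672 = 69.151343
φ(d₁) = (1/√(2π))·e^{−d₁²/2} = 0.307188
ν = S·φ(d₁)·√T = 85.736902

price = 69.151343
ν = 85.736902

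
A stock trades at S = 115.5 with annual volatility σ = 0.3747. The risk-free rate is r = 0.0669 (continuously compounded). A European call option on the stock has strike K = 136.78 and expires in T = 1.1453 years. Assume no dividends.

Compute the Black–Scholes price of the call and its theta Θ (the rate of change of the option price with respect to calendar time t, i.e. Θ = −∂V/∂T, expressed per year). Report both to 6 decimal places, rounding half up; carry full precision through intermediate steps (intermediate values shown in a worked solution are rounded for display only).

σ√T = 0.3747·√1.1453 = 0.400999
d₁ = (ln(S/K) + (r+σ²/2)T) / (σ√T) = (ln(115.5/136.78) + (0.0669+0.3747²/2)·1.1453) / 0.400999 = (-0.169103 + 0.157021) / 0.400999 = -0.030131
d₂ = d₁ − σ√T = -0.030131 − 0.400999 = -0.431130
e^{−rT} = e^{−0.0669·1.1453} = 0.926241
N(d₁) = 0.487981,  N(d₂) = 0.333187
Call price V = S·N(d₁) − K·e^{−rT}·N(d₂) = 56.361829 − 42.211866 = 14.149964
φ(d₁) = (1/√(2π))·e^{−d₁²/2} = 0.398761
Θ = −S·φ(d₁)·σ/(2√T) − r·K·e^{−rT}·N(d₂) = −8.062857 − 2.823974 = -10.886831

price = 14.149964
Θ = -10.886831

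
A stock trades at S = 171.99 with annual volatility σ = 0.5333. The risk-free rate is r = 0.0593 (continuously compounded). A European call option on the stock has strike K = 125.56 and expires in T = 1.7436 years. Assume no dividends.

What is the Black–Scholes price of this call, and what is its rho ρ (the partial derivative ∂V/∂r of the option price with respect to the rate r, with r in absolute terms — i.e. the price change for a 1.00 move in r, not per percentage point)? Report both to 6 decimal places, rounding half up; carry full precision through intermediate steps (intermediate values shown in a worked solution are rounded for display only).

σ√T = 0.5333·√1.7436 = 0.704198
d₁ = (ln(S/K) + (r+σ²/2)T) / (σ√T) = (ln(171.99/125.56) + (0.0593+0.5333²/2)·1.7436) / 0.704198 = (0.314653 + 0.351343) / 0.704198 = 0.945750
d₂ = d₁ − σ√T = 0.945750 − 0.704198 = 0.241552
e^{−rT} = e^{−0.0593·1.7436} = 0.901770
N(d₁) = 0.827862,  N(d₂) = 0.595436
Call price V = S·N(d₁) − K·e^{−rT}·N(d₂) = 142.383985 − 67.419032 = 74.964953
ρ = K·T·e^{−rT}·N(d₂) = 117.551824

price = 74.964953
ρ = 117.551824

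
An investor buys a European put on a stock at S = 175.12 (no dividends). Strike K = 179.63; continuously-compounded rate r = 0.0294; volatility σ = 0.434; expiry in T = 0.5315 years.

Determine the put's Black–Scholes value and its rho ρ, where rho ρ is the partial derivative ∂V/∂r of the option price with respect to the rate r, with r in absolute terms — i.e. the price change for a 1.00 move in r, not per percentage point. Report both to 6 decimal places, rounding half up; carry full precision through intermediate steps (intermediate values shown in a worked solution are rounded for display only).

price = 22.994357
ρ = -54.048281

σ√T = 0.434·√0.5315 = 0.316404
d₁ = (ln(S/K) + (r+σ²/2)T) / (σ√T) = (ln(175.12/179.63) + (0.0294+0.434²/2)·0.5315) / 0.316404 = (-0.025428 + 0.065682) / 0.316404 = 0.127224
d₂ = d₁ − σ√T = 0.127224 − 0.316404 = -0.189180
e^{−rT} = e^{−0.0294·0.5315} = 0.984495
N(−d₁) = 0.449382,  N(−d₂) = 0.575024
Put price V = K·e^{−rT}·N(−d₂) − S·N(−d₁) = 101.690087 − 78.695730 = 22.994357
ρ = −K·T·e^{−rT}·N(−d₂) = -54.048281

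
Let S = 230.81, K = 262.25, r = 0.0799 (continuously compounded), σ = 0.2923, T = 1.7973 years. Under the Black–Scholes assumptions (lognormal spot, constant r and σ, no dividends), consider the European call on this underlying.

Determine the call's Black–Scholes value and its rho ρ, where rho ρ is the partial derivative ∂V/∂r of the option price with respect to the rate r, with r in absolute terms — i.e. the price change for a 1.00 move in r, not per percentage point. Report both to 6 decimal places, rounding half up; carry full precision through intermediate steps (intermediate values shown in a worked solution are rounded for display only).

σ√T = 0.2923·√1.7973 = 0.391867
d₁ = (ln(S/K) + (r+σ²/2)T) / (σ√T) = (ln(230.81/262.25) + (0.0799+0.2923²/2)·1.7973) / 0.391867 = (-0.127703 + 0.220384) / 0.391867 = 0.236511
d₂ = d₁ − σ√T = 0.236511 − 0.391867 = -0.155356
e^{−rT} = e^{−0.0799·1.7973} = 0.866230
N(d₁) = 0.593482,  N(d₂) = 0.438270
Call price V = S·N(d₁) − K·e^{−rT}·N(d₂) = 136.981551 − 99.561365 = 37.420185
ρ = K·T·e^{−rT}·N(d₂) = 178.941642

price = 37.420185
ρ = 178.941642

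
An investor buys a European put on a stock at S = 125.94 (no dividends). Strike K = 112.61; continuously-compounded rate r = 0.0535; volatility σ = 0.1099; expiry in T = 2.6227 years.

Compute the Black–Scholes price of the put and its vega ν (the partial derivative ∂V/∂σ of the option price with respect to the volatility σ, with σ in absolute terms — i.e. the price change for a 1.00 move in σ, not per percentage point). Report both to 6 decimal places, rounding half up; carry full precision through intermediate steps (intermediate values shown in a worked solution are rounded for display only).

price = 0.695951
ν = 26.181125

σ√T = 0.1099·√2.6227 = 0.177980
d₁ = (ln(S/K) + (r+σ²/2)T) / (σ√T) = (ln(125.94/112.61) + (0.0535+0.1099²/2)·2.6227) / 0.177980 = (0.111875 + 0.156153) / 0.177980 = 1.505942
d₂ = d₁ − σ√T = 1.505942 − 0.177980 = 1.327962
e^{−rT} = e^{−0.0535·2.6227} = 0.869085
N(−d₁) = 0.066041,  N(−d₂) = 0.092095
Put price V = K·e^{−rT}·N(−d₂) − S·N(−d₁) = 9.013161 − 8.317209 = 0.695951
φ(d₁) = (1/√(2π))·e^{−d₁²/2} = 0.128366
ν = S·φ(d₁)·√T = 26.181125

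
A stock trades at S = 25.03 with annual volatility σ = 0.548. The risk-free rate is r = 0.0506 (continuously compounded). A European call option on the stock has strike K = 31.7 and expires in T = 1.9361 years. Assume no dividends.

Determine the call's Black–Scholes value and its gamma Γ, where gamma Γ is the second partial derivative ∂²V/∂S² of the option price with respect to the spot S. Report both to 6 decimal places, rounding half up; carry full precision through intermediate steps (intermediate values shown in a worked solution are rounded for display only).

σ√T = 0.548·√1.9361 = 0.762508
d₁ = (ln(S/K) + (r+σ²/2)T) / (σ√T) = (ln(25.03/31.7) + (0.0506+0.548²/2)·1.9361) / 0.762508 = (-0.236242 + 0.388676) / 0.762508 = 0.199912
d₂ = d₁ − σ√T = 0.199912 − 0.762508 = -0.562596
e^{−rT} = e^{−0.0506·1.9361} = 0.906679
N(d₁) = 0.579225,  N(d₂) = 0.286855
Call price V = S·N(d₁) − K·e^{−rT}·N(d₂) = 14.498007 − 8.244706 = 6.253301
φ(d₁) = (1/√(2π))·e^{−d₁²/2} = 0.391050
Γ = φ(d₁) / (S·σ·√T) = 0.020489

price = 6.253301
Γ = 0.020489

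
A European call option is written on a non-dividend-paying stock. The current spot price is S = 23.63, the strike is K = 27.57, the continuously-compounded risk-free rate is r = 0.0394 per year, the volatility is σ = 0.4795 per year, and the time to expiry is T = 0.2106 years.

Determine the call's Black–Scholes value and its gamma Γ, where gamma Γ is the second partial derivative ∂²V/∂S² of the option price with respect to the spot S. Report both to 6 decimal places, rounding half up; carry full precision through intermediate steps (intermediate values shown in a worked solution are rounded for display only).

price = 0.847452
Γ = 0.065842

σ√T = 0.4795·√0.2106 = 0.220048
d₁ = (ln(S/K) + (r+σ²/2)T) / (σ√T) = (ln(23.63/27.57) + (0.0394+0.4795²/2)·0.2106) / 0.220048 = (-0.154211 + 0.032508) / 0.220048 = -0.553074
d₂ = d₁ − σ√T = -0.553074 − 0.220048 = -0.773122
e^{−rT} = e^{−0.0394·0.2106} = 0.991737
N(d₁) = 0.290106,  N(d₂) = 0.219725
Call price V = S·N(d₁) − K·e^{−rT}·N(d₂) = 6.855215 − 6.007763 = 0.847452
φ(d₁) = (1/√(2π))·e^{−d₁²/2} = 0.342363
Γ = φ(d₁) / (S·σ·√T) = 0.065842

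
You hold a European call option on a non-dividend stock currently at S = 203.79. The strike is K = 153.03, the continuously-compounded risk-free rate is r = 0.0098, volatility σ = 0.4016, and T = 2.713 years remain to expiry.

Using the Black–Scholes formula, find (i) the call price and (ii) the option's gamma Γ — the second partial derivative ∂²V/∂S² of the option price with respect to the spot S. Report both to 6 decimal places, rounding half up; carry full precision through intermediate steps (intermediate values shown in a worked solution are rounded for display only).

price = 77.900468
Γ = 0.002142

σ√T = 0.4016·√2.713 = 0.661483
d₁ = (ln(S/K) + (r+σ²/2)T) / (σ√T) = (ln(203.79/153.03) + (0.0098+0.4016²/2)·2.713) / 0.661483 = (0.286456 + 0.245367) / 0.661483 = 0.803986
d₂ = d₁ − σ√T = 0.803986 − 0.661483 = 0.142504
e^{−rT} = e^{−0.0098·2.713} = 0.973763
N(d₁) = 0.789298,  N(d₂) = 0.556659
Call price V = S·N(d₁) − K·e^{−rT}·N(d₂) = 160.850958 − 82.950490 = 77.900468
φ(d₁) = (1/√(2π))·e^{−d₁²/2} = 0.288767
Γ = φ(d₁) / (S·σ·√T) = 0.002142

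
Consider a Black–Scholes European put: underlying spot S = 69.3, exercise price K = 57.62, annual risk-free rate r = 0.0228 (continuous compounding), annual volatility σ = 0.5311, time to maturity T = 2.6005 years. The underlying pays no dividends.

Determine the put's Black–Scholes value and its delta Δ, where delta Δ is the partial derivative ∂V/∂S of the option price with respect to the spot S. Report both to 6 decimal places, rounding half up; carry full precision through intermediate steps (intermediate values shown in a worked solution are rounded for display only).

σ√T = 0.5311·√2.6005 = 0.856455
d₁ = (ln(S/K) + (r+σ²/2)T) / (σ√T) = (ln(69.3/57.62) + (0.0228+0.5311²/2)·2.6005) / 0.856455 = (0.184575 + 0.426049) / 0.856455 = 0.712967
d₂ = d₁ − σ√T = 0.712967 − 0.856455 = -0.143488
e^{−rT} = e^{−0.0228·2.6005} = 0.942432
N(−d₁) = 0.237933,  N(−d₂) = 0.557048
Put price V = K·e^{−rT}·N(−d₂) − S·N(−d₁) = 30.249328 − 16.488762 = 13.760566
Δ = −N(−d₁) = -0.237933

price = 13.760566
Δ = -0.237933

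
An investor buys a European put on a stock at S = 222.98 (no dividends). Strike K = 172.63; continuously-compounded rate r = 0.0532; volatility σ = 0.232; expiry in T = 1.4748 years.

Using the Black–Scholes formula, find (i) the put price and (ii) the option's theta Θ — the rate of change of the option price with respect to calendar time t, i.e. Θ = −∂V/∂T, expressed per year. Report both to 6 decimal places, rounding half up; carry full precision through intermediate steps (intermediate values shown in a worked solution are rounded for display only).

price = 3.042804
Θ = -2.264552

σ√T = 0.232·√1.4748 = 0.281744
d₁ = (ln(S/K) + (r+σ²/2)T) / (σ√T) = (ln(222.98/172.63) + (0.0532+0.232²/2)·1.4748) / 0.281744 = (0.255932 + 0.118149) / 0.281744 = 1.327733
d₂ = d₁ − σ√T = 1.327733 − 0.281744 = 1.045989
e^{−rT} = e^{−0.0532·1.4748} = 0.924540
N(−d₁) = 0.092133,  N(−d₂) = 0.147783
Put price V = K·e^{−rT}·N(−d₂) − S·N(−d₁) = 23.586659 − 20.543855 = 3.042804
φ(d₁) = (1/√(2π))·e^{−d₁²/2} = 0.165237
Θ = −S·φ(d₁)·σ/(2√T) + r·K·e^{−rT}·N(−d₂) = −3.519363 + 1.254810 = -2.264552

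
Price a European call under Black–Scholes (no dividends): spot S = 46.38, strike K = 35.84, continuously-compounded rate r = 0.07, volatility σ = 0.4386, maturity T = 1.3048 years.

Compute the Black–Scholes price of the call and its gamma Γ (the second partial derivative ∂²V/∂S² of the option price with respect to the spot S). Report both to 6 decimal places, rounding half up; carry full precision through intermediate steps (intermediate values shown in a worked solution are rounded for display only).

σ√T = 0.4386·√1.3048 = 0.501003
d₁ = (ln(S/K) + (r+σ²/2)T) / (σ√T) = (ln(46.38/35.84) + (0.07+0.4386²/2)·1.3048) / 0.501003 = (0.257804 + 0.216838) / 0.501003 = 0.947383
d₂ = d₁ − σ√T = 0.947383 − 0.501003 = 0.446379
e^{−rT} = e^{−0.07·1.3048} = 0.912711
N(d₁) = 0.828278,  N(d₂) = 0.672338
Call price V = S·N(d₁) − K·e^{−rT}·N(d₂) = 38.415539 − 21.993239 = 16.422299
φ(d₁) = (1/√(2π))·e^{−d₁²/2} = 0.254691
Γ = φ(d₁) / (S·σ·√T) = 0.010961

price = 16.422299
Γ = 0.010961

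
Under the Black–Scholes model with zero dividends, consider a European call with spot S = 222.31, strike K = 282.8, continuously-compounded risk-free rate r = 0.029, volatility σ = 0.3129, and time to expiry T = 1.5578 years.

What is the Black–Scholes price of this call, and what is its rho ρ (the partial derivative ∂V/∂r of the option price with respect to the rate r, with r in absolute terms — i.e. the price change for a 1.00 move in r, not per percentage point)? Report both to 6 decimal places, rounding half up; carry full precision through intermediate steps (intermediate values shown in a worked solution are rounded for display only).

σ√T = 0.3129·√1.5578 = 0.390536
d₁ = (ln(S/K) + (r+σ²/2)T) / (σ√T) = (ln(222.31/282.8) + (0.029+0.3129²/2)·1.5578) / 0.390536 = (-0.240667 + 0.121436) / 0.390536 = -0.305302
d₂ = d₁ − σ√T = -0.305302 − 0.390536 = -0.695839
e^{−rT} = e^{−0.029·1.5578} = 0.955829
N(d₁) = 0.380068,  N(d₂) = 0.243265
Call price V = S·N(d₁) − K·e^{−rT}·N(d₂) = 84.492910 − 65.756575 = 18.736334
ρ = K·T·e^{−rT}·N(d₂) = 102.435593

price = 18.736334
ρ = 102.435593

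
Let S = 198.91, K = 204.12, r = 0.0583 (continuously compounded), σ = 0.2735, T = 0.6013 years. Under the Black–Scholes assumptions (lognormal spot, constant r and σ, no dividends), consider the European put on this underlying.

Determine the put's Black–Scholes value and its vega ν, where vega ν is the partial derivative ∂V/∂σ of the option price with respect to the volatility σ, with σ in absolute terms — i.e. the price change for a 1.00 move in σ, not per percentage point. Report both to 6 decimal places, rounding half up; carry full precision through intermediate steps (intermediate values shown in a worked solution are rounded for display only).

price = 15.825896
ν = 60.850493

σ√T = 0.2735·√0.6013 = 0.212082
d₁ = (ln(S/K) + (r+σ²/2)T) / (σ√T) = (ln(198.91/204.12) + (0.0583+0.2735²/2)·0.6013) / 0.212082 = (-0.025856 + 0.057545) / 0.212082 = 0.149421
d₂ = d₁ − σ√T = 0.149421 − 0.212082 = -0.062660
e^{−rT} = e^{−0.0583·0.6013} = 0.965552
N(−d₁) = 0.440611,  N(−d₂) = 0.524982
Put price V = K·e^{−rT}·N(−d₂) − S·N(−d₁) = 103.467756 − 87.641860 = 15.825896
φ(d₁) = (1/√(2π))·e^{−d₁²/2} = 0.394514
ν = S·φ(d₁)·√T = 60.850493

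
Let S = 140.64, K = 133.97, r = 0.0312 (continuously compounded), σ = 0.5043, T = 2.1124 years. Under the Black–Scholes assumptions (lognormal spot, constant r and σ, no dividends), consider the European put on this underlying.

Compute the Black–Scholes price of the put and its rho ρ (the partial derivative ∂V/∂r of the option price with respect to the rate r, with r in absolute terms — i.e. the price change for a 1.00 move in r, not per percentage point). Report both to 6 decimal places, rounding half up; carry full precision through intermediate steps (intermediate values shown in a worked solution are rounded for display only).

price = 30.880960
ρ = -154.536428

σ√T = 0.5043·√2.1124 = 0.732955
d₁ = (ln(S/K) + (r+σ²/2)T) / (σ√T) = (ln(140.64/133.97) + (0.0312+0.5043²/2)·2.1124) / 0.732955 = (0.048588 + 0.334518) / 0.732955 = 0.522687
d₂ = d₁ − σ√T = 0.522687 − 0.732955 = -0.210268
e^{−rT} = e^{−0.0312·2.1124} = 0.936218
N(−d₁) = 0.300596,  N(−d₂) = 0.583271
Put price V = K·e^{−rT}·N(−d₂) − S·N(−d₁) = 73.156802 − 42.275841 = 30.880960
ρ = −K·T·e^{−rT}·N(−d₂) = -154.536428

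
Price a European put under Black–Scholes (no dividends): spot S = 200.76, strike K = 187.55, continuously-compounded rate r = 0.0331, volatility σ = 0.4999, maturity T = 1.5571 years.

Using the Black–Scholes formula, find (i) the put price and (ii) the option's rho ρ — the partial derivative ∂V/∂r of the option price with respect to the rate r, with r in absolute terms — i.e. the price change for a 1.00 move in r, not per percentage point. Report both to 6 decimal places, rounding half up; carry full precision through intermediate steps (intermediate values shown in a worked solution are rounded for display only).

price = 35.897344
ρ = -151.945995

σ√T = 0.4999·√1.5571 = 0.623794
d₁ = (ln(S/K) + (r+σ²/2)T) / (σ√T) = (ln(200.76/187.55) + (0.0331+0.4999²/2)·1.5571) / 0.623794 = (0.068065 + 0.246100) / 0.623794 = 0.503635
d₂ = d₁ − σ√T = 0.503635 − 0.623794 = -0.120160
e^{−rT} = e^{−0.0331·1.5571} = 0.949766
N(−d₁) = 0.307259,  N(−d₂) = 0.547822
Put price V = K·e^{−rT}·N(−d₂) − S·N(−d₁) = 97.582682 − 61.685338 = 35.897344
ρ = −K·T·e^{−rT}·N(−d₂) = -151.945995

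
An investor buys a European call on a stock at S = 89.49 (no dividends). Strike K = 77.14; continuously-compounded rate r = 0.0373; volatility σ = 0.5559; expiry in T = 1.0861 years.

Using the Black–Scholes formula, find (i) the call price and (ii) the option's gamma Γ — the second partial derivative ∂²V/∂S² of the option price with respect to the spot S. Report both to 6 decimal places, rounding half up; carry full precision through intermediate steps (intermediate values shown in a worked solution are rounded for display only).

σ√T = 0.5559·√1.0861 = 0.579337
d₁ = (ln(S/K) + (r+σ²/2)T) / (σ√T) = (ln(89.49/77.14) + (0.0373+0.5559²/2)·1.0861) / 0.579337 = (0.148505 + 0.208327) / 0.579337 = 0.615932
d₂ = d₁ − σ√T = 0.615932 − 0.579337 = 0.036594
e^{−rT} = e^{−0.0373·1.0861} = 0.960298
N(d₁) = 0.731030,  N(d₂) = 0.514596
Call price V = S·N(d₁) − K·e^{−rT}·N(d₂) = 65.419898 − 38.119918 = 27.299980
φ(d₁) = (1/√(2π))·e^{−d₁²/2} = 0.330013
Γ = φ(d₁) / (S·σ·√T) = 0.006365

price = 27.299980
Γ = 0.006365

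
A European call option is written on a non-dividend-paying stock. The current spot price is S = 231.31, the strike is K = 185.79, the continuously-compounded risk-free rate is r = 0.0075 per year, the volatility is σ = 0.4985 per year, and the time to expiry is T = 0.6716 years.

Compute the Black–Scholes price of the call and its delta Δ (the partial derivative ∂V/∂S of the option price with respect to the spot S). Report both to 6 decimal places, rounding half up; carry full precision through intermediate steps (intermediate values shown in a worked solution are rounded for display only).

σ√T = 0.4985·√0.6716 = 0.408527
d₁ = (ln(S/K) + (r+σ²/2)T) / (σ√T) = (ln(231.31/185.79) + (0.0075+0.4985²/2)·0.6716) / 0.408527 = (0.219142 + 0.088484) / 0.408527 = 0.753013
d₂ = d₁ − σ√T = 0.753013 − 0.408527 = 0.344486
e^{−rT} = e^{−0.0075·0.6716} = 0.994976
N(d₁) = 0.774279,  N(d₂) = 0.634760
Call price V = S·N(d₁) − K·e^{−rT}·N(d₂) = 179.098446 − 117.339453 = 61.758993
Δ = N(d₁) = 0.774279

price = 61.758993
Δ = 0.774279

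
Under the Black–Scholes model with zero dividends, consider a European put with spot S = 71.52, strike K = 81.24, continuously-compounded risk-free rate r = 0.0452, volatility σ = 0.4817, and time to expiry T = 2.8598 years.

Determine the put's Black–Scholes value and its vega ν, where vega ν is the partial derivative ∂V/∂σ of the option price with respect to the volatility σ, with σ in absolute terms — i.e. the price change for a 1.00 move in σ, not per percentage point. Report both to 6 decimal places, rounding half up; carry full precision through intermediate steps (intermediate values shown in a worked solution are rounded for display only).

σ√T = 0.4817·√2.8598 = 0.814600
d₁ = (ln(S/K) + (r+σ²/2)T) / (σ√T) = (ln(71.52/81.24) + (0.0452+0.4817²/2)·2.8598) / 0.814600 = (-0.127431 + 0.461050) / 0.814600 = 0.409549
d₂ = d₁ − σ√T = 0.409549 − 0.814600 = -0.405051
e^{−rT} = e^{−0.0452·2.8598} = 0.878743
N(−d₁) = 0.341068,  N(−d₂) = 0.657280
Put price V = K·e^{−rT}·N(−d₂) − S·N(−d₁) = 46.922599 − 24.393200 = 22.529398
φ(d₁) = (1/√(2π))·e^{−d₁²/2} = 0.366849
ν = S·φ(d₁)·√T = 44.369357

price = 22.529398
ν = 44.369357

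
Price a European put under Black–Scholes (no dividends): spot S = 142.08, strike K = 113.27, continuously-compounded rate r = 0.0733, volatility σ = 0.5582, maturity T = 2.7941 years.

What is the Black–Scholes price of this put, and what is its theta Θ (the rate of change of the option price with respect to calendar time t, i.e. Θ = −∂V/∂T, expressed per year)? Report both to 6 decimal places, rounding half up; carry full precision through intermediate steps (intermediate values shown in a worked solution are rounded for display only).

price = 21.226776
Θ = -2.753954

σ√T = 0.5582·√2.7941 = 0.933063
d₁ = (ln(S/K) + (r+σ²/2)T) / (σ√T) = (ln(142.08/113.27) + (0.0733+0.5582²/2)·2.7941) / 0.933063 = (0.226616 + 0.640110) / 0.933063 = 0.928905
d₂ = d₁ − σ√T = 0.928905 − 0.933063 = -0.004158
e^{−rT} = e^{−0.0733·2.7941} = 0.814804
N(−d₁) = 0.176469,  N(−d₂) = 0.501659
Put price V = K·e^{−rT}·N(−d₂) − S·N(−d₁) = 46.299520 − 25.072744 = 21.226776
φ(d₁) = (1/√(2π))·e^{−d₁²/2} = 0.259144
Θ = −S·φ(d₁)·σ/(2√T) + r·K·e^{−rT}·N(−d₂) = −6.147709 + 3.393755 = -2.753954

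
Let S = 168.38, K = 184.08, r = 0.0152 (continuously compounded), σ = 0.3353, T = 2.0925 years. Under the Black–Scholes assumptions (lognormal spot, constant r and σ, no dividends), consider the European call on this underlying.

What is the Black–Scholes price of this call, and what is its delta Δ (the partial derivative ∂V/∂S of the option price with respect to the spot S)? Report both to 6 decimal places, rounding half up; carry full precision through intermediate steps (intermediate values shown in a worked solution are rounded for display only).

σ√T = 0.3353·√2.0925 = 0.485027
d₁ = (ln(S/K) + (r+σ²/2)T) / (σ√T) = (ln(168.38/184.08) + (0.0152+0.3353²/2)·2.0925) / 0.485027 = (-0.089147 + 0.149432) / 0.485027 = 0.124291
d₂ = d₁ − σ√T = 0.124291 − 0.485027 = -0.360736
e^{−rT} = e^{−0.0152·2.0925} = 0.968694
N(d₁) = 0.549458,  N(d₂) = 0.359148
Call price V = S·N(d₁) − K·e^{−rT}·N(d₂) = 92.517684 − 64.042359 = 28.475325
Δ = N(d₁) = 0.549458

price = 28.475325
Δ = 0.549458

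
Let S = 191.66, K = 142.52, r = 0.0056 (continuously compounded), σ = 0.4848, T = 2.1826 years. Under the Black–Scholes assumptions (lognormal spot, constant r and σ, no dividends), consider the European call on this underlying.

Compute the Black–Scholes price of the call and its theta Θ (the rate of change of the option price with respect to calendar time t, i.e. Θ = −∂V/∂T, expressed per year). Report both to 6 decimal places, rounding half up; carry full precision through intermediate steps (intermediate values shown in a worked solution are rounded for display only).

price = 75.964150
Θ = -9.608372

σ√T = 0.4848·√2.1826 = 0.716225
d₁ = (ln(S/K) + (r+σ²/2)T) / (σ√T) = (ln(191.66/142.52) + (0.0056+0.4848²/2)·2.1826) / 0.716225 = (0.296241 + 0.268712) / 0.716225 = 0.788792
d₂ = d₁ − σ√T = 0.788792 − 0.716225 = 0.072566
e^{−rT} = e^{−0.0056·2.1826} = 0.987852
N(d₁) = 0.784883,  N(d₂) = 0.528924
Call price V = S·N(d₁) − K·e^{−rT}·N(d₂) = 150.430695 − 74.466545 = 75.964150
φ(d₁) = (1/√(2π))·e^{−d₁²/2} = 0.292282
Θ = −S·φ(d₁)·σ/(2√T) − r·K·e^{−rT}·N(d₂) = −9.191360 − 0.417013 = -9.608372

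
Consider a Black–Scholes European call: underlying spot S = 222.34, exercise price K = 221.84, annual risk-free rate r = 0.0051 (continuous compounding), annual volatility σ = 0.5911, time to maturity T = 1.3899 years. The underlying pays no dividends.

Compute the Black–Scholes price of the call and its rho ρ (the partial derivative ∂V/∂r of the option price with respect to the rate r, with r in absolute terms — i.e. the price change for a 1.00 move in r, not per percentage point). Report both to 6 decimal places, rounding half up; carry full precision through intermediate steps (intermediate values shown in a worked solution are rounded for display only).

σ√T = 0.5911·√1.3899 = 0.696872
d₁ = (ln(S/K) + (r+σ²/2)T) / (σ√T) = (ln(222.34/221.84) + (0.0051+0.5911²/2)·1.3899) / 0.696872 = (0.002251 + 0.249903) / 0.696872 = 0.361838
d₂ = d₁ − σ√T = 0.361838 − 0.696872 = -0.335033
e^{−rT} = e^{−0.0051·1.3899} = 0.992937
N(d₁) = 0.641264,  N(d₂) = 0.368800
Call price V = S·N(d₁) − K·e^{−rT}·N(d₂) = 142.578540 − 81.236700 = 61.341840
ρ = K·T·e^{−rT}·N(d₂) = 112.910889

price = 61.341840
ρ = 112.910889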